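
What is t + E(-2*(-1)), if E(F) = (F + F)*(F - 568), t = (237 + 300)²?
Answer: 286105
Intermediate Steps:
t = 288369 (t = 537² = 288369)
E(F) = 2*F*(-568 + F) (E(F) = (2*F)*(-568 + F) = 2*F*(-568 + F))
t + E(-2*(-1)) = 288369 + 2*(-2*(-1))*(-568 - 2*(-1)) = 288369 + 2*2*(-568 + 2) = 288369 + 2*2*(-566) = 288369 - 2264 = 286105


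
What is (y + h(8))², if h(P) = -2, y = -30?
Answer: 1024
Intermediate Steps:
(y + h(8))² = (-30 - 2)² = (-32)² = 1024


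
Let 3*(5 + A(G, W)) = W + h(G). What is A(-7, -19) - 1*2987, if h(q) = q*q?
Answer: -2982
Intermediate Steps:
h(q) = q²
A(G, W) = -5 + W/3 + G²/3 (A(G, W) = -5 + (W + G²)/3 = -5 + (W/3 + G²/3) = -5 + W/3 + G²/3)
A(-7, -19) - 1*2987 = (-5 + (⅓)*(-19) + (⅓)*(-7)²) - 1*2987 = (-5 - 19/3 + (⅓)*49) - 2987 = (-5 - 19/3 + 49/3) - 2987 = 5 - 2987 = -2982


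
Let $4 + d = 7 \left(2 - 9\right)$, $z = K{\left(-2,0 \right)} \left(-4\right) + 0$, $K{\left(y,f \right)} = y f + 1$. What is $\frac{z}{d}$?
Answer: $\frac{4}{53} \approx 0.075472$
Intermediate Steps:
$K{\left(y,f \right)} = 1 + f y$ ($K{\left(y,f \right)} = f y + 1 = 1 + f y$)
$z = -4$ ($z = \left(1 + 0 \left(-2\right)\right) \left(-4\right) + 0 = \left(1 + 0\right) \left(-4\right) + 0 = 1 \left(-4\right) + 0 = -4 + 0 = -4$)
$d = -53$ ($d = -4 + 7 \left(2 - 9\right) = -4 + 7 \left(-7\right) = -4 - 49 = -53$)
$\frac{z}{d} = - \frac{4}{-53} = \left(-4\right) \left(- \frac{1}{53}\right) = \frac{4}{53}$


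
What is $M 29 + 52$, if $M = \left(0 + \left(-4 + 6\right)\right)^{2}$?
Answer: $168$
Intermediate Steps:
$M = 4$ ($M = \left(0 + 2\right)^{2} = 2^{2} = 4$)
$M 29 + 52 = 4 \cdot 29 + 52 = 116 + 52 = 168$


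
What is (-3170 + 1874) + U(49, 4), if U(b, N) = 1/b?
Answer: -63503/49 ≈ -1296.0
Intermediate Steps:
(-3170 + 1874) + U(49, 4) = (-3170 + 1874) + 1/49 = -1296 + 1/49 = -63503/49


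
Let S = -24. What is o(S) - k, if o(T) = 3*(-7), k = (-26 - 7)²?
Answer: -1110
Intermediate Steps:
k = 1089 (k = (-33)² = 1089)
o(T) = -21
o(S) - k = -21 - 1*1089 = -21 - 1089 = -1110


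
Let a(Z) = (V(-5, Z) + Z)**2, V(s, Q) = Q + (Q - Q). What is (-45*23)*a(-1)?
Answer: -4140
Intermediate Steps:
V(s, Q) = Q (V(s, Q) = Q + 0 = Q)
a(Z) = 4*Z**2 (a(Z) = (Z + Z)**2 = (2*Z)**2 = 4*Z**2)
(-45*23)*a(-1) = (-45*23)*(4*(-1)**2) = -4140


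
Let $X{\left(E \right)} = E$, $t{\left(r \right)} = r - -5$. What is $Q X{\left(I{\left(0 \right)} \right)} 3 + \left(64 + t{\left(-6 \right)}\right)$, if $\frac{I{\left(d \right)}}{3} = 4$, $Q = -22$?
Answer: $-729$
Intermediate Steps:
$I{\left(d \right)} = 12$ ($I{\left(d \right)} = 3 \cdot 4 = 12$)
$t{\left(r \right)} = 5 + r$ ($t{\left(r \right)} = r + 5 = 5 + r$)
$Q X{\left(I{\left(0 \right)} \right)} 3 + \left(64 + t{\left(-6 \right)}\right) = - 22 \cdot 12 \cdot 3 + \left(64 + \left(5 - 6\right)\right) = \left(-22\right) 36 + \left(64 - 1\right) = -792 + 63 = -729$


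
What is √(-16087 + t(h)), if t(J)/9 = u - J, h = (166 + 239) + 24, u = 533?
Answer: I*√15151 ≈ 123.09*I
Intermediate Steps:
h = 429 (h = 405 + 24 = 429)
t(J) = 4797 - 9*J (t(J) = 9*(533 - J) = 4797 - 9*J)
√(-16087 + t(h)) = √(-16087 + (4797 - 9*429)) = √(-16087 + (4797 - 3861)) = √(-16087 + 936) = √(-15151) = I*√15151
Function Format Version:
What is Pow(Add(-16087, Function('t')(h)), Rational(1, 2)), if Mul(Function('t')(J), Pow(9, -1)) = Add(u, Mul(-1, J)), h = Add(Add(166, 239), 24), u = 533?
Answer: Mul(I, Pow(15151, Rational(1, 2))) ≈ Mul(123.09, I)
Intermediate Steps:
h = 429 (h = Add(405, 24) = 429)
Function('t')(J) = Add(4797, Mul(-9, J)) (Function('t')(J) = Mul(9, Add(533, Mul(-1, J))) = Add(4797, Mul(-9, J)))
Pow(Add(-16087, Function('t')(h)), Rational(1, 2)) = Pow(Add(-16087, Add(4797, Mul(-9, 429))), Rational(1, 2)) = Pow(Add(-16087, Add(4797, -3861)), Rational(1, 2)) = Pow(Add(-16087, 936), Rational(1, 2)) = Pow(-15151, Rational(1, 2)) = Mul(I, Pow(15151, Rational(1, 2)))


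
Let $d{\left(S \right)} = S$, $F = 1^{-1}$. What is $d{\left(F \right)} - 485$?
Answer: $-484$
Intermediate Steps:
$F = 1$
$d{\left(F \right)} - 485 = 1 - 485 = -484$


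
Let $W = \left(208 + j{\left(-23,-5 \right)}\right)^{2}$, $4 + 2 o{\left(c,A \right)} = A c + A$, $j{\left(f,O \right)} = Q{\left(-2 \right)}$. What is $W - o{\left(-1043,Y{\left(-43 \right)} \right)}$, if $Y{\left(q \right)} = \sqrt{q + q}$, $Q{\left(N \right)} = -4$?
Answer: $41618 + 521 i \sqrt{86} \approx 41618.0 + 4831.6 i$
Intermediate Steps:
$j{\left(f,O \right)} = -4$
$Y{\left(q \right)} = \sqrt{2} \sqrt{q}$ ($Y{\left(q \right)} = \sqrt{2 q} = \sqrt{2} \sqrt{q}$)
$o{\left(c,A \right)} = -2 + \frac{A}{2} + \frac{A c}{2}$ ($o{\left(c,A \right)} = -2 + \frac{A c + A}{2} = -2 + \frac{A + A c}{2} = -2 + \left(\frac{A}{2} + \frac{A c}{2}\right) = -2 + \frac{A}{2} + \frac{A c}{2}$)
$W = 41616$ ($W = \left(208 - 4\right)^{2} = 204^{2} = 41616$)
$W - o{\left(-1043,Y{\left(-43 \right)} \right)} = 41616 - \left(-2 + \frac{\sqrt{2} \sqrt{-43}}{2} + \frac{1}{2} \sqrt{2} \sqrt{-43} \left(-1043\right)\right) = 41616 - \left(-2 + \frac{\sqrt{2} i \sqrt{43}}{2} + \frac{1}{2} \sqrt{2} i \sqrt{43} \left(-1043\right)\right) = 41616 - \left(-2 + \frac{i \sqrt{86}}{2} + \frac{1}{2} i \sqrt{86} \left(-1043\right)\right) = 41616 - \left(-2 + \frac{i \sqrt{86}}{2} - \frac{1043 i \sqrt{86}}{2}\right) = 41616 - \left(-2 - 521 i \sqrt{86}\right) = 41616 + \left(2 + 521 i \sqrt{86}\right) = 41618 + 521 i \sqrt{86}$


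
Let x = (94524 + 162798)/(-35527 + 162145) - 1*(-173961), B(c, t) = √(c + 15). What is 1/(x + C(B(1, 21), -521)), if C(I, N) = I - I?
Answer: 21103/3671141870 ≈ 5.7483e-6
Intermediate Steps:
B(c, t) = √(15 + c)
C(I, N) = 0
x = 3671141870/21103 (x = 257322/126618 + 173961 = 257322*(1/126618) + 173961 = 42887/21103 + 173961 = 3671141870/21103 ≈ 1.7396e+5)
1/(x + C(B(1, 21), -521)) = 1/(3671141870/21103 + 0) = 1/(3671141870/21103) = 21103/3671141870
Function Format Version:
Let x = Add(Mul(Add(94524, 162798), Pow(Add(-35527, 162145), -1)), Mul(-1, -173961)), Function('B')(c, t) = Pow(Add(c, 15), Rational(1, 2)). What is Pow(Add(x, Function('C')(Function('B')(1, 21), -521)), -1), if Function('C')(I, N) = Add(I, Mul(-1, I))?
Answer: Rational(21103, 3671141870) ≈ 5.7483e-6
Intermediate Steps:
Function('B')(c, t) = Pow(Add(15, c), Rational(1, 2))
Function('C')(I, N) = 0
x = Rational(3671141870, 21103) (x = Add(Mul(257322, Pow(126618, -1)), 173961) = Add(Mul(257322, Rational(1, 126618)), 173961) = Add(Rational(42887, 21103), 173961) = Rational(3671141870, 21103) ≈ 1.7396e+5)
Pow(Add(x, Function('C')(Function('B')(1, 21), -521)), -1) = Pow(Add(Rational(3671141870, 21103), 0), -1) = Pow(Rational(3671141870, 21103), -1) = Rational(21103, 3671141870)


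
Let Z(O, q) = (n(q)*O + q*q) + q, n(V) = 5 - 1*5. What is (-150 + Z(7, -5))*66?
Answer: -8580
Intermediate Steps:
n(V) = 0 (n(V) = 5 - 5 = 0)
Z(O, q) = q + q**2 (Z(O, q) = (0*O + q*q) + q = (0 + q**2) + q = q**2 + q = q + q**2)
(-150 + Z(7, -5))*66 = (-150 - 5*(1 - 5))*66 = (-150 - 5*(-4))*66 = (-150 + 20)*66 = -130*66 = -8580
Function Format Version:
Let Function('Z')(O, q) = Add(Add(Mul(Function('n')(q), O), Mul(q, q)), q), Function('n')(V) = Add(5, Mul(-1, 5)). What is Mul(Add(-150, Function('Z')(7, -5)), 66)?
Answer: -8580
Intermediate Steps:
Function('n')(V) = 0 (Function('n')(V) = Add(5, -5) = 0)
Function('Z')(O, q) = Add(q, Pow(q, 2)) (Function('Z')(O, q) = Add(Add(Mul(0, O), Mul(q, q)), q) = Add(Add(0, Pow(q, 2)), q) = Add(Pow(q, 2), q) = Add(q, Pow(q, 2)))
Mul(Add(-150, Function('Z')(7, -5)), 66) = Mul(Add(-150, Mul(-5, Add(1, -5))), 66) = Mul(Add(-150, Mul(-5, -4)), 66) = Mul(Add(-150, 20), 66) = Mul(-130, 66) = -8580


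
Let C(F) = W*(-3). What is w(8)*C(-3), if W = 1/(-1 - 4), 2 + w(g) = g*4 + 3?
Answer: 99/5 ≈ 19.800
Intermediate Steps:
w(g) = 1 + 4*g (w(g) = -2 + (g*4 + 3) = -2 + (4*g + 3) = -2 + (3 + 4*g) = 1 + 4*g)
W = -⅕ (W = 1/(-5) = -⅕ ≈ -0.20000)
C(F) = ⅗ (C(F) = -⅕*(-3) = ⅗)
w(8)*C(-3) = (1 + 4*8)*(⅗) = (1 + 32)*(⅗) = 33*(⅗) = 99/5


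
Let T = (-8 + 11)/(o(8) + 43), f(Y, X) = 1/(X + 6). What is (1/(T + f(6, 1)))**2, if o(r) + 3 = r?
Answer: 12544/529 ≈ 23.713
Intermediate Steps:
o(r) = -3 + r
f(Y, X) = 1/(6 + X)
T = 1/16 (T = (-8 + 11)/((-3 + 8) + 43) = 3/(5 + 43) = 3/48 = 3*(1/48) = 1/16 ≈ 0.062500)
(1/(T + f(6, 1)))**2 = (1/(1/16 + 1/(6 + 1)))**2 = (1/(1/16 + 1/7))**2 = (1/(23/112))**2 = (112/23)**2 = 12544/529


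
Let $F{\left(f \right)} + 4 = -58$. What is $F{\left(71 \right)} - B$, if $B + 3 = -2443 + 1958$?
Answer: $426$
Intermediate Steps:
$F{\left(f \right)} = -62$ ($F{\left(f \right)} = -4 - 58 = -62$)
$B = -488$ ($B = -3 + \left(-2443 + 1958\right) = -3 - 485 = -488$)
$F{\left(71 \right)} - B = -62 - -488 = -62 + 488 = 426$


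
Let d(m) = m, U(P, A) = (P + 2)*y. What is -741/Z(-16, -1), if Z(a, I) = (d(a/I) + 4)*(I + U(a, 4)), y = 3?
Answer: 741/860 ≈ 0.86163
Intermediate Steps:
U(P, A) = 6 + 3*P (U(P, A) = (P + 2)*3 = (2 + P)*3 = 6 + 3*P)
Z(a, I) = (4 + a/I)*(6 + I + 3*a) (Z(a, I) = (a/I + 4)*(I + (6 + 3*a)) = (4 + a/I)*(6 + I + 3*a))
-741/Z(-16, -1) = -741*(-1/(-(24 + 4*(-1) + 13*(-16)) + 3*(-16)*(2 - 16))) = -741*(-1/(-(24 - 4 - 208) + 3*(-16)*(-14))) = -741*(-1/(-1*(-188) + 672)) = -741*(-1/(188 + 672)) = -741/((-1*860)) = -741/(-860) = -741*(-1/860) = 741/860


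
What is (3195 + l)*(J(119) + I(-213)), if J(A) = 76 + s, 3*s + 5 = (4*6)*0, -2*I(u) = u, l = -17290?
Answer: -15293075/6 ≈ -2.5488e+6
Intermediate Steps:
I(u) = -u/2
s = -5/3 (s = -5/3 + ((4*6)*0)/3 = -5/3 + (24*0)/3 = -5/3 + (⅓)*0 = -5/3 + 0 = -5/3 ≈ -1.6667)
J(A) = 223/3 (J(A) = 76 - 5/3 = 223/3)
(3195 + l)*(J(119) + I(-213)) = (3195 - 17290)*(223/3 - ½*(-213)) = -14095*(223/3 + 213/2) = -14095*1085/6 = -15293075/6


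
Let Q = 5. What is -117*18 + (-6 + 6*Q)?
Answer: -2082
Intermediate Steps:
-117*18 + (-6 + 6*Q) = -117*18 + (-6 + 6*5) = -2106 + (-6 + 30) = -2106 + 24 = -2082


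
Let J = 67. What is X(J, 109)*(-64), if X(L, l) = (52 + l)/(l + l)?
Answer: -5152/109 ≈ -47.266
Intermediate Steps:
X(L, l) = (52 + l)/(2*l) (X(L, l) = (52 + l)/((2*l)) = (52 + l)*(1/(2*l)) = (52 + l)/(2*l))
X(J, 109)*(-64) = ((½)*(52 + 109)/109)*(-64) = ((½)*(1/109)*161)*(-64) = (161/218)*(-64) = -5152/109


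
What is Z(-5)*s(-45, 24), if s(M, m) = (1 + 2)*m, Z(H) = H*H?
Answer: 1800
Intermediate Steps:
Z(H) = H**2
s(M, m) = 3*m
Z(-5)*s(-45, 24) = (-5)**2*(3*24) = 25*72 = 1800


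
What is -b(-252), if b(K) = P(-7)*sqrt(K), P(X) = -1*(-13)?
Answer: -78*I*sqrt(7) ≈ -206.37*I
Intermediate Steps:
P(X) = 13
b(K) = 13*sqrt(K)
-b(-252) = -13*sqrt(-252) = -13*6*I*sqrt(7) = -78*I*sqrt(7)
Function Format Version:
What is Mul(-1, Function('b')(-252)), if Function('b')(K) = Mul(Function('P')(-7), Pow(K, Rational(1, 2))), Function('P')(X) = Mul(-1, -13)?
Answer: Mul(-78, I, Pow(7, Rational(1, 2))) ≈ Mul(-206.37, I)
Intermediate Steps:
Function('P')(X) = 13
Function('b')(K) = Mul(13, Pow(K, Rational(1, 2)))
Mul(-1, Function('b')(-252)) = Mul(-1, Mul(13, Pow(-252, Rational(1, 2)))) = Mul(-1, Mul(13, Mul(6, I, Pow(7, Rational(1, 2))))) = Mul(-1, Mul(78, I, Pow(7, Rational(1, 2)))) = Mul(-78, I, Pow(7, Rational(1, 2)))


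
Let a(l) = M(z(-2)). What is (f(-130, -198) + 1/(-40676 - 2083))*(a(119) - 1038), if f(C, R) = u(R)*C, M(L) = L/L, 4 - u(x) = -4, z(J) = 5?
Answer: 46114727357/42759 ≈ 1.0785e+6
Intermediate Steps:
u(x) = 8 (u(x) = 4 - 1*(-4) = 4 + 4 = 8)
M(L) = 1
a(l) = 1
f(C, R) = 8*C
(f(-130, -198) + 1/(-40676 - 2083))*(a(119) - 1038) = (8*(-130) + 1/(-40676 - 2083))*(1 - 1038) = (-1040 + 1/(-42759))*(-1037) = (-1040 - 1/42759)*(-1037) = -44469361/42759*(-1037) = 46114727357/42759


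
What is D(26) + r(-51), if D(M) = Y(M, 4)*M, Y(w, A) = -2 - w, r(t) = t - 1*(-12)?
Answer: -767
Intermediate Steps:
r(t) = 12 + t (r(t) = t + 12 = 12 + t)
D(M) = M*(-2 - M) (D(M) = (-2 - M)*M = M*(-2 - M))
D(26) + r(-51) = -1*26*(2 + 26) + (12 - 51) = -1*26*28 - 39 = -728 - 39 = -767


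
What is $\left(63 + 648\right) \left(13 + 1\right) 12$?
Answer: $119448$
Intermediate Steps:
$\left(63 + 648\right) \left(13 + 1\right) 12 = 711 \cdot 14 \cdot 12 = 711 \cdot 168 = 119448$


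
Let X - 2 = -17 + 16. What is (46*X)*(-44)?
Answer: -2024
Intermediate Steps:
X = 1 (X = 2 + (-17 + 16) = 2 - 1 = 1)
(46*X)*(-44) = (46*1)*(-44) = 46*(-44) = -2024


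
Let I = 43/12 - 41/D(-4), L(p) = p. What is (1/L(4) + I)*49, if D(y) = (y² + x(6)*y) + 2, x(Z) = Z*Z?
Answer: 1834/9 ≈ 203.78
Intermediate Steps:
x(Z) = Z²
D(y) = 2 + y² + 36*y (D(y) = (y² + 6²*y) + 2 = (y² + 36*y) + 2 = 2 + y² + 36*y)
I = 985/252 (I = 43/12 - 41/(2 + (-4)² + 36*(-4)) = 43*(1/12) - 41/(2 + 16 - 144) = 43/12 - 41/(-126) = 43/12 - 41*(-1/126) = 43/12 + 41/126 = 985/252 ≈ 3.9087)
(1/L(4) + I)*49 = (1/4 + 985/252)*49 = (¼ + 985/252)*49 = (262/63)*49 = 1834/9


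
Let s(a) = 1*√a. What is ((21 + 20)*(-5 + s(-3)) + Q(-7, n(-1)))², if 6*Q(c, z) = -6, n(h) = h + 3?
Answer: 37393 - 16892*I*√3 ≈ 37393.0 - 29258.0*I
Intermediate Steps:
s(a) = √a
n(h) = 3 + h
Q(c, z) = -1 (Q(c, z) = (⅙)*(-6) = -1)
((21 + 20)*(-5 + s(-3)) + Q(-7, n(-1)))² = ((21 + 20)*(-5 + √(-3)) - 1)² = (41*(-5 + I*√3) - 1)² = ((-205 + 41*I*√3) - 1)² = (-206 + 41*I*√3)²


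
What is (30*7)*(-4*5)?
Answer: -4200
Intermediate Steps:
(30*7)*(-4*5) = 210*(-20) = -4200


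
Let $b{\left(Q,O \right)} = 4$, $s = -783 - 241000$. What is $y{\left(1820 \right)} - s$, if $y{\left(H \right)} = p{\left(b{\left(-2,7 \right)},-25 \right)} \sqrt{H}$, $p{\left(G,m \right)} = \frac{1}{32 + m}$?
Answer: $241783 + \frac{2 \sqrt{455}}{7} \approx 2.4179 \cdot 10^{5}$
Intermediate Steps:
$s = -241783$ ($s = -783 - 241000 = -241783$)
$y{\left(H \right)} = \frac{\sqrt{H}}{7}$ ($y{\left(H \right)} = \frac{\sqrt{H}}{32 - 25} = \frac{\sqrt{H}}{7}$)
$y{\left(1820 \right)} - s = \frac{\sqrt{1820}}{7} - -241783 = \frac{2 \sqrt{455}}{7} + 241783 = 241783 + \frac{2 \sqrt{455}}{7}$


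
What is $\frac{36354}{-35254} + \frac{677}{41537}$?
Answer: $- \frac{743084570}{732172699} \approx -1.0149$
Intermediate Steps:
$\frac{36354}{-35254} + \frac{677}{41537} = 36354 \left(- \frac{1}{35254}\right) + 677 \cdot \frac{1}{41537} = - \frac{18177}{17627} + \frac{677}{41537} = - \frac{743084570}{732172699}$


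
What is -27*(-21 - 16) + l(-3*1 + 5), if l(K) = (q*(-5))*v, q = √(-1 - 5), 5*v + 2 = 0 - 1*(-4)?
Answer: 999 - 2*I*√6 ≈ 999.0 - 4.899*I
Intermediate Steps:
v = ⅖ (v = -⅖ + (0 - 1*(-4))/5 = -⅖ + (0 + 4)/5 = -⅖ + (⅕)*4 = -⅖ + ⅘ = ⅖ ≈ 0.40000)
q = I*√6 (q = √(-6) = I*√6 ≈ 2.4495*I)
l(K) = -2*I*√6 (l(K) = ((I*√6)*(-5))*(⅖) = -5*I*√6*(⅖) = -2*I*√6)
-27*(-21 - 16) + l(-3*1 + 5) = -27*(-21 - 16) - 2*I*√6 = -27*(-37) - 2*I*√6 = 999 - 2*I*√6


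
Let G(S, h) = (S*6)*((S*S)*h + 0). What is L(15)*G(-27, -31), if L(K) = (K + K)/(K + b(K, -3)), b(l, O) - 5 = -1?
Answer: 109831140/19 ≈ 5.7806e+6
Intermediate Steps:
G(S, h) = 6*h*S³ (G(S, h) = (6*S)*(S²*h + 0) = (6*S)*(h*S² + 0) = (6*S)*(h*S²) = 6*h*S³)
b(l, O) = 4 (b(l, O) = 5 - 1 = 4)
L(K) = 2*K/(4 + K) (L(K) = (K + K)/(K + 4) = (2*K)/(4 + K) = 2*K/(4 + K))
L(15)*G(-27, -31) = (2*15/(4 + 15))*(6*(-31)*(-27)³) = (2*15/19)*(6*(-31)*(-19683)) = (2*15*(1/19))*3661038 = (30/19)*3661038 = 109831140/19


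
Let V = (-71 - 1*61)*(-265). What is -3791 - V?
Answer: -38771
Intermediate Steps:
V = 34980 (V = (-71 - 61)*(-265) = -132*(-265) = 34980)
-3791 - V = -3791 - 1*34980 = -3791 - 34980 = -38771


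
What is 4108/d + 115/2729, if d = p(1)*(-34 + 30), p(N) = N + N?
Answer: -2802453/5458 ≈ -513.46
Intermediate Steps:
p(N) = 2*N
d = -8 (d = (2*1)*(-34 + 30) = 2*(-4) = -8)
4108/d + 115/2729 = 4108/(-8) + 115/2729 = 4108*(-⅛) + 115*(1/2729) = -1027/2 + 115/2729 = -2802453/5458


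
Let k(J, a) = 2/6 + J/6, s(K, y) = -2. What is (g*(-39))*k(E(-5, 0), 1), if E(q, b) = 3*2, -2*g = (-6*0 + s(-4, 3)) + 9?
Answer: 182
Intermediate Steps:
g = -7/2 (g = -((-6*0 - 2) + 9)/2 = -((0 - 2) + 9)/2 = -(-2 + 9)/2 = -½*7 = -7/2 ≈ -3.5000)
E(q, b) = 6
k(J, a) = ⅓ + J/6 (k(J, a) = 2*(⅙) + J*(⅙) = ⅓ + J/6)
(g*(-39))*k(E(-5, 0), 1) = (-7/2*(-39))*(⅓ + (⅙)*6) = 273*(⅓ + 1)/2 = (273/2)*(4/3) = 182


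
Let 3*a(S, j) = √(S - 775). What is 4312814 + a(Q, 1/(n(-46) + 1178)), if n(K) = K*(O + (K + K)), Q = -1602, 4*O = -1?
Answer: 4312814 + I*√2377/3 ≈ 4.3128e+6 + 16.251*I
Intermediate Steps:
O = -¼ (O = (¼)*(-1) = -¼ ≈ -0.25000)
n(K) = K*(-¼ + 2*K) (n(K) = K*(-¼ + (K + K)) = K*(-¼ + 2*K))
a(S, j) = √(-775 + S)/3 (a(S, j) = √(S - 775)/3 = √(-775 + S)/3)
4312814 + a(Q, 1/(n(-46) + 1178)) = 4312814 + √(-775 - 1602)/3 = 4312814 + √(-2377)/3 = 4312814 + (I*√2377)/3 = 4312814 + I*√2377/3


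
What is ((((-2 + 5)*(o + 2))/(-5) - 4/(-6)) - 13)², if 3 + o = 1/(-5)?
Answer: 758641/5625 ≈ 134.87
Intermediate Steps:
o = -16/5 (o = -3 + 1/(-5) = -3 - ⅕ = -16/5 ≈ -3.2000)
((((-2 + 5)*(o + 2))/(-5) - 4/(-6)) - 13)² = ((((-2 + 5)*(-16/5 + 2))/(-5) - 4/(-6)) - 13)² = (((3*(-6/5))*(-⅕) - 4*(-⅙)) - 13)² = ((-18/5*(-⅕) + ⅔) - 13)² = ((18/25 + ⅔) - 13)² = (104/75 - 13)² = (-871/75)² = 758641/5625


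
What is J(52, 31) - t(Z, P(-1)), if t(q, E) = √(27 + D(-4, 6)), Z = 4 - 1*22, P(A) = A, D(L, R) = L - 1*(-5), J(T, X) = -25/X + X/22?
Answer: 411/682 - 2*√7 ≈ -4.6889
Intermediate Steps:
J(T, X) = -25/X + X/22 (J(T, X) = -25/X + X*(1/22) = -25/X + X/22)
D(L, R) = 5 + L (D(L, R) = L + 5 = 5 + L)
Z = -18 (Z = 4 - 22 = -18)
t(q, E) = 2*√7 (t(q, E) = √(27 + (5 - 4)) = √(27 + 1) = √28 = 2*√7)
J(52, 31) - t(Z, P(-1)) = (-25/31 + (1/22)*31) - 2*√7 = (-25*1/31 + 31/22) - 2*√7 = (-25/31 + 31/22) - 2*√7 = 411/682 - 2*√7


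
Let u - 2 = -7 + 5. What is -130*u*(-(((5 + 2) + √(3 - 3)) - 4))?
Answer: 0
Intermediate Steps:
u = 0 (u = 2 + (-7 + 5) = 2 - 2 = 0)
-130*u*(-(((5 + 2) + √(3 - 3)) - 4)) = -0*(-(((5 + 2) + √(3 - 3)) - 4)) = -0*(-((7 + √0) - 4)) = -0*(-((7 + 0) - 4)) = -0*(-(7 - 4)) = -0*(-1*3) = -0*(-3) = -130*0 = 0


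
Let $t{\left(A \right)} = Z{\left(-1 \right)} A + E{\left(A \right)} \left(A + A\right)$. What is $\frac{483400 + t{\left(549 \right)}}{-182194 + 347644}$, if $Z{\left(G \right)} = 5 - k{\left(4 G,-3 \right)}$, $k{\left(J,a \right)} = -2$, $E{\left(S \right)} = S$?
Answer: $\frac{218009}{33090} \approx 6.5884$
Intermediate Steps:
$Z{\left(G \right)} = 7$ ($Z{\left(G \right)} = 5 - -2 = 5 + 2 = 7$)
$t{\left(A \right)} = 2 A^{2} + 7 A$ ($t{\left(A \right)} = 7 A + A \left(A + A\right) = 7 A + A 2 A = 7 A + 2 A^{2} = 2 A^{2} + 7 A$)
$\frac{483400 + t{\left(549 \right)}}{-182194 + 347644} = \frac{483400 + 549 \left(7 + 2 \cdot 549\right)}{-182194 + 347644} = \frac{483400 + 549 \left(7 + 1098\right)}{165450} = \left(483400 + 549 \cdot 1105\right) \frac{1}{165450} = \left(483400 + 606645\right) \frac{1}{165450} = 1090045 \cdot \frac{1}{165450} = \frac{218009}{33090}$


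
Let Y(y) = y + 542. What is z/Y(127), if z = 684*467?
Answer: 106476/223 ≈ 477.47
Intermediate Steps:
Y(y) = 542 + y
z = 319428
z/Y(127) = 319428/(542 + 127) = 319428/669 = 319428*(1/669) = 106476/223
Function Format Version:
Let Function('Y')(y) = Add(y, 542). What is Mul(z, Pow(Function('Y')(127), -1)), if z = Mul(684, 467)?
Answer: Rational(106476, 223) ≈ 477.47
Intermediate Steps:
Function('Y')(y) = Add(542, y)
z = 319428
Mul(z, Pow(Function('Y')(127), -1)) = Mul(319428, Pow(Add(542, 127), -1)) = Mul(319428, Pow(669, -1)) = Mul(319428, Rational(1, 669)) = Rational(106476, 223)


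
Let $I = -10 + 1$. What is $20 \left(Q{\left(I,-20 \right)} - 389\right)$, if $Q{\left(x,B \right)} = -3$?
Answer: $-7840$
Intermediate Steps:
$I = -9$
$20 \left(Q{\left(I,-20 \right)} - 389\right) = 20 \left(-3 - 389\right) = 20 \left(-392\right) = -7840$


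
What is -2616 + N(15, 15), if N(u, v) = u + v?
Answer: -2586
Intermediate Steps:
-2616 + N(15, 15) = -2616 + (15 + 15) = -2616 + 30 = -2586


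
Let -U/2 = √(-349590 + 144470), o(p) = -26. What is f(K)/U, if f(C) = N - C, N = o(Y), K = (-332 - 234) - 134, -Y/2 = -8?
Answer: 337*I*√3205/25640 ≈ 0.74409*I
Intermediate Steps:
Y = 16 (Y = -2*(-8) = 16)
K = -700 (K = -566 - 134 = -700)
N = -26
f(C) = -26 - C
U = -16*I*√3205 (U = -2*√(-349590 + 144470) = -16*I*√3205 ≈ -905.8*I)
f(K)/U = (-26 - 1*(-700))/((-16*I*√3205)) = (-26 + 700)*(I*√3205/51280) = 674*(I*√3205/51280) = 337*I*√3205/25640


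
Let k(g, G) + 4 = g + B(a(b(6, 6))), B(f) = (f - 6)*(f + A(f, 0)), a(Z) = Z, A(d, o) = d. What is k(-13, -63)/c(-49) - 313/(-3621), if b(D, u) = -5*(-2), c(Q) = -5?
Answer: -226558/18105 ≈ -12.514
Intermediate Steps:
b(D, u) = 10
B(f) = 2*f*(-6 + f) (B(f) = (f - 6)*(f + f) = (-6 + f)*(2*f) = 2*f*(-6 + f))
k(g, G) = 76 + g (k(g, G) = -4 + (g + 2*10*(-6 + 10)) = -4 + (g + 2*10*4) = -4 + (g + 80) = -4 + (80 + g) = 76 + g)
k(-13, -63)/c(-49) - 313/(-3621) = (76 - 13)/(-5) - 313/(-3621) = 63*(-⅕) - 313*(-1/3621) = -63/5 + 313/3621 = -226558/18105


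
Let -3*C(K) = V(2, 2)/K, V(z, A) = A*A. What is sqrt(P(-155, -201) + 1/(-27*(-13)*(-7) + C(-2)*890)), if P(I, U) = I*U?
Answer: 3*sqrt(108209209198)/5591 ≈ 176.51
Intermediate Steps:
V(z, A) = A**2
C(K) = -4/(3*K) (C(K) = -2**2/(3*K) = -4/(3*K))
sqrt(P(-155, -201) + 1/(-27*(-13)*(-7) + C(-2)*890)) = sqrt(-155*(-201) + 1/(-27*(-13)*(-7) - 4/3/(-2)*890)) = sqrt(31155 + 1/(351*(-7) - 4/3*(-1/2)*890)) = sqrt(31155 + 1/(-2457 + (2/3)*890)) = sqrt(31155 + 1/(-2457 + 1780/3)) = sqrt(31155 + 1/(-5591/3)) = sqrt(31155 - 3/5591) = sqrt(174187602/5591) = 3*sqrt(108209209198)/5591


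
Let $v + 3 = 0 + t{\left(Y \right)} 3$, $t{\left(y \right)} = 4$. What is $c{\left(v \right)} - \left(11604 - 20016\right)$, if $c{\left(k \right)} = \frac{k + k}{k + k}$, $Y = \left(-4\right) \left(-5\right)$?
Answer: $8413$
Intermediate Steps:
$Y = 20$
$v = 9$ ($v = -3 + \left(0 + 4 \cdot 3\right) = -3 + \left(0 + 12\right) = -3 + 12 = 9$)
$c{\left(k \right)} = 1$ ($c{\left(k \right)} = \frac{2 k}{2 k} = 2 k \frac{1}{2 k} = 1$)
$c{\left(v \right)} - \left(11604 - 20016\right) = 1 - \left(11604 - 20016\right) = 1 - -8412 = 1 + 8412 = 8413$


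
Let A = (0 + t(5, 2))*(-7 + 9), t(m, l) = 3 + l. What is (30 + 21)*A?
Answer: 510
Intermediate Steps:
A = 10 (A = (0 + (3 + 2))*(-7 + 9) = (0 + 5)*2 = 5*2 = 10)
(30 + 21)*A = (30 + 21)*10 = 51*10 = 510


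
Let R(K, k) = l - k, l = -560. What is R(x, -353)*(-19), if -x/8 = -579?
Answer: 3933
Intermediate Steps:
x = 4632 (x = -8*(-579) = 4632)
R(K, k) = -560 - k
R(x, -353)*(-19) = (-560 - 1*(-353))*(-19) = (-560 + 353)*(-19) = -207*(-19) = 3933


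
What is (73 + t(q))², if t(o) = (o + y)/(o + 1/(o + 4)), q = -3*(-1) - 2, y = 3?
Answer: 52441/9 ≈ 5826.8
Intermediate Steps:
q = 1 (q = 3 - 2 = 1)
t(o) = (3 + o)/(o + 1/(4 + o)) (t(o) = (o + 3)/(o + 1/(o + 4)) = (3 + o)/(o + 1/(4 + o)))
(73 + t(q))² = (73 + (12 + 1² + 7*1)/(1 + 1² + 4*1))² = (73 + (12 + 1 + 7)/(1 + 1 + 4))² = (73 + 20/6)² = (73 + (⅙)*20)² = (73 + 10/3)² = (229/3)² = 52441/9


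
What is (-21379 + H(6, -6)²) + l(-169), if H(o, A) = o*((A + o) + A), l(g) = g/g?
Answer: -20082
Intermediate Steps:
l(g) = 1
H(o, A) = o*(o + 2*A)
(-21379 + H(6, -6)²) + l(-169) = (-21379 + (6*(6 + 2*(-6)))²) + 1 = (-21379 + (6*(6 - 12))²) + 1 = (-21379 + (6*(-6))²) + 1 = (-21379 + (-36)²) + 1 = (-21379 + 1296) + 1 = -20083 + 1 = -20082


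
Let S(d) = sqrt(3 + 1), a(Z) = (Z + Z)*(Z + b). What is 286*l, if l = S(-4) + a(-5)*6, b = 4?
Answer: 17732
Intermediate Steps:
a(Z) = 2*Z*(4 + Z) (a(Z) = (Z + Z)*(Z + 4) = (2*Z)*(4 + Z) = 2*Z*(4 + Z))
S(d) = 2 (S(d) = sqrt(4) = 2)
l = 62 (l = 2 + (2*(-5)*(4 - 5))*6 = 2 + (2*(-5)*(-1))*6 = 2 + 10*6 = 2 + 60 = 62)
286*l = 286*62 = 17732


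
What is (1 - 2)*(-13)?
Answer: 13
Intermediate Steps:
(1 - 2)*(-13) = -1*(-13) = 13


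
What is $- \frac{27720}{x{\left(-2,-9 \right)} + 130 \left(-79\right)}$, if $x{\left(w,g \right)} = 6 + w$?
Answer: $\frac{4620}{1711} \approx 2.7002$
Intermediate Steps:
$- \frac{27720}{x{\left(-2,-9 \right)} + 130 \left(-79\right)} = - \frac{27720}{\left(6 - 2\right) + 130 \left(-79\right)} = - \frac{27720}{4 - 10270} = - \frac{27720}{-10266} = \left(-27720\right) \left(- \frac{1}{10266}\right) = \frac{4620}{1711}$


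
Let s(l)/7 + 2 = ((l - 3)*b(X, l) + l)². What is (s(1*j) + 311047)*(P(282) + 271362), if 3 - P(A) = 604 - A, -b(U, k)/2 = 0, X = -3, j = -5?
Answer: 84350749944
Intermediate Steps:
b(U, k) = 0 (b(U, k) = -2*0 = 0)
P(A) = -601 + A (P(A) = 3 - (604 - A) = 3 + (-604 + A) = -601 + A)
s(l) = -14 + 7*l² (s(l) = -14 + 7*((l - 3)*0 + l)² = -14 + 7*((-3 + l)*0 + l)² = -14 + 7*(0 + l)² = -14 + 7*l²)
(s(1*j) + 311047)*(P(282) + 271362) = ((-14 + 7*(1*(-5))²) + 311047)*((-601 + 282) + 271362) = ((-14 + 7*(-5)²) + 311047)*(-319 + 271362) = ((-14 + 7*25) + 311047)*271043 = ((-14 + 175) + 311047)*271043 = (161 + 311047)*271043 = 311208*271043 = 84350749944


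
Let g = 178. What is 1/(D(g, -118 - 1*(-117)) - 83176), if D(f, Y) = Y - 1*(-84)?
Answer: -1/83093 ≈ -1.2035e-5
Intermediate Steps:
D(f, Y) = 84 + Y (D(f, Y) = Y + 84 = 84 + Y)
1/(D(g, -118 - 1*(-117)) - 83176) = 1/((84 + (-118 - 1*(-117))) - 83176) = 1/((84 + (-118 + 117)) - 83176) = 1/((84 - 1) - 83176) = 1/(83 - 83176) = 1/(-83093) = -1/83093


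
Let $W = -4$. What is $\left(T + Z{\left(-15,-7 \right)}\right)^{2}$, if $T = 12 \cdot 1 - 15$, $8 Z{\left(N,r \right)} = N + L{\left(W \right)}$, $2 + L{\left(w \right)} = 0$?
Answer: $\frac{1681}{64} \approx 26.266$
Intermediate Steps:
$L{\left(w \right)} = -2$ ($L{\left(w \right)} = -2 + 0 = -2$)
$Z{\left(N,r \right)} = - \frac{1}{4} + \frac{N}{8}$ ($Z{\left(N,r \right)} = \frac{N - 2}{8} = \frac{-2 + N}{8} = - \frac{1}{4} + \frac{N}{8}$)
$T = -3$ ($T = 12 - 15 = -3$)
$\left(T + Z{\left(-15,-7 \right)}\right)^{2} = \left(-3 + \left(- \frac{1}{4} + \frac{1}{8} \left(-15\right)\right)\right)^{2} = \left(-3 - \frac{17}{8}\right)^{2} = \left(- \frac{41}{8}\right)^{2} = \frac{1681}{64}$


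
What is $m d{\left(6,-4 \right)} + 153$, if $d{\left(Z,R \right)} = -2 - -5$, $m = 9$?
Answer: $180$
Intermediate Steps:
$d{\left(Z,R \right)} = 3$ ($d{\left(Z,R \right)} = -2 + 5 = 3$)
$m d{\left(6,-4 \right)} + 153 = 9 \cdot 3 + 153 = 27 + 153 = 180$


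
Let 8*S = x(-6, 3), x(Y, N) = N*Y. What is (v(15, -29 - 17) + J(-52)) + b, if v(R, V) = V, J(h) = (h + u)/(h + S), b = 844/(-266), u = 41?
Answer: -201904/4123 ≈ -48.970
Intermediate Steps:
S = -9/4 (S = (3*(-6))/8 = (⅛)*(-18) = -9/4 ≈ -2.2500)
b = -422/133 (b = 844*(-1/266) = -422/133 ≈ -3.1729)
J(h) = (41 + h)/(-9/4 + h) (J(h) = (h + 41)/(h - 9/4) = (41 + h)/(-9/4 + h))
(v(15, -29 - 17) + J(-52)) + b = ((-29 - 17) + 4*(41 - 52)/(-9 + 4*(-52))) - 422/133 = (-46 + 4*(-11)/(-9 - 208)) - 422/133 = (-46 + 4*(-11)/(-217)) - 422/133 = (-46 + 4*(-1/217)*(-11)) - 422/133 = (-46 + 44/217) - 422/133 = -9938/217 - 422/133 = -201904/4123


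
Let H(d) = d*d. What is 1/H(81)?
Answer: 1/6561 ≈ 0.00015242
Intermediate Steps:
H(d) = d²
1/H(81) = 1/(81²) = 1/6561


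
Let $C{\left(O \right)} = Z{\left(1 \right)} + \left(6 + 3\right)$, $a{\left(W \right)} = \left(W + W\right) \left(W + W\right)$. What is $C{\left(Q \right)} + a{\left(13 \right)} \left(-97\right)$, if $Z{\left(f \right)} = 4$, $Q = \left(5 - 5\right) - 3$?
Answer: $-65559$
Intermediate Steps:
$a{\left(W \right)} = 4 W^{2}$ ($a{\left(W \right)} = 2 W 2 W = 4 W^{2}$)
$Q = -3$ ($Q = 0 - 3 = -3$)
$C{\left(O \right)} = 13$ ($C{\left(O \right)} = 4 + \left(6 + 3\right) = 4 + 9 = 13$)
$C{\left(Q \right)} + a{\left(13 \right)} \left(-97\right) = 13 + 4 \cdot 13^{2} \left(-97\right) = 13 + 4 \cdot 169 \left(-97\right) = 13 + 676 \left(-97\right) = 13 - 65572 = -65559$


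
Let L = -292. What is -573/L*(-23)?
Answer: -13179/292 ≈ -45.134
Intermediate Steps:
-573/L*(-23) = -573/(-292)*(-23) = -573*(-1/292)*(-23) = (573/292)*(-23) = -13179/292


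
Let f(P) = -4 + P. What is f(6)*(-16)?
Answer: -32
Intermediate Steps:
f(6)*(-16) = (-4 + 6)*(-16) = 2*(-16) = -32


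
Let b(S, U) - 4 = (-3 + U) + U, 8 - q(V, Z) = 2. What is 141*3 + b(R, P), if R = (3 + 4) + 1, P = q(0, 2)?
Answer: 436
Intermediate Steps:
q(V, Z) = 6 (q(V, Z) = 8 - 1*2 = 8 - 2 = 6)
P = 6
R = 8 (R = 7 + 1 = 8)
b(S, U) = 1 + 2*U (b(S, U) = 4 + ((-3 + U) + U) = 4 + (-3 + 2*U) = 1 + 2*U)
141*3 + b(R, P) = 141*3 + (1 + 2*6) = 423 + (1 + 12) = 423 + 13 = 436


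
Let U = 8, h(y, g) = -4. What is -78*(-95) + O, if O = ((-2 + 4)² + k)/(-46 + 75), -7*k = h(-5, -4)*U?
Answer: 1504290/203 ≈ 7410.3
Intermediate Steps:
k = 32/7 (k = -(-4)*8/7 = -⅐*(-32) = 32/7 ≈ 4.5714)
O = 60/203 (O = ((-2 + 4)² + 32/7)/(-46 + 75) = (2² + 32/7)/29 = (4 + 32/7)*(1/29) = (60/7)*(1/29) = 60/203 ≈ 0.29557)
-78*(-95) + O = -78*(-95) + 60/203 = 7410 + 60/203 = 1504290/203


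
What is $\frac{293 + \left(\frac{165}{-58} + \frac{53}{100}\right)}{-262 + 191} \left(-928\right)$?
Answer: $\frac{6743896}{1775} \approx 3799.4$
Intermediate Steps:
$\frac{293 + \left(\frac{165}{-58} + \frac{53}{100}\right)}{-262 + 191} \left(-928\right) = \frac{293 + \left(165 \left(- \frac{1}{58}\right) + 53 \cdot \frac{1}{100}\right)}{-71} \left(-928\right) = \left(293 + \left(- \frac{165}{58} + \frac{53}{100}\right)\right) \left(- \frac{1}{71}\right) \left(-928\right) = \left(293 - \frac{6713}{2900}\right) \left(- \frac{1}{71}\right) \left(-928\right) = \frac{842987}{2900} \left(- \frac{1}{71}\right) \left(-928\right) = \left(- \frac{842987}{205900}\right) \left(-928\right) = \frac{6743896}{1775}$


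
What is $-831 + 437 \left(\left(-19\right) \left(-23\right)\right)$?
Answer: $190138$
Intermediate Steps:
$-831 + 437 \left(\left(-19\right) \left(-23\right)\right) = -831 + 437 \cdot 437 = -831 + 190969 = 190138$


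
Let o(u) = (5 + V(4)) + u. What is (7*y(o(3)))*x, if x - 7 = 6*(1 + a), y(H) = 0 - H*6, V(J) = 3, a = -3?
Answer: 2310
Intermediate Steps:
o(u) = 8 + u (o(u) = (5 + 3) + u = 8 + u)
y(H) = -6*H (y(H) = 0 - 6*H = -6*H)
x = -5 (x = 7 + 6*(1 - 3) = 7 + 6*(-2) = 7 - 12 = -5)
(7*y(o(3)))*x = (7*(-6*(8 + 3)))*(-5) = (7*(-6*11))*(-5) = (7*(-66))*(-5) = -462*(-5) = 2310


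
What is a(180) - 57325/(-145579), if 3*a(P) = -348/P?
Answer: -1642166/6551055 ≈ -0.25067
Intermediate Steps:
a(P) = -116/P (a(P) = (-348/P)/3 = -116/P)
a(180) - 57325/(-145579) = -116/180 - 57325/(-145579) = -116*1/180 - 57325*(-1)/145579 = -29/45 - 1*(-57325/145579) = -29/45 + 57325/145579 = -1642166/6551055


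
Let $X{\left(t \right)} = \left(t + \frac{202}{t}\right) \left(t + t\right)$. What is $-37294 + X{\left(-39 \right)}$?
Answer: $-33848$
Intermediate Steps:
$X{\left(t \right)} = 2 t \left(t + \frac{202}{t}\right)$ ($X{\left(t \right)} = \left(t + \frac{202}{t}\right) 2 t = 2 t \left(t + \frac{202}{t}\right)$)
$-37294 + X{\left(-39 \right)} = -37294 + \left(404 + 2 \left(-39\right)^{2}\right) = -37294 + \left(404 + 2 \cdot 1521\right) = -37294 + \left(404 + 3042\right) = -37294 + 3446 = -33848$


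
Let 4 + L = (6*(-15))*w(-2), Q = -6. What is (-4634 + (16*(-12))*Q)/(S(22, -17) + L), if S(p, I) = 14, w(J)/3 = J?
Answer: -1741/275 ≈ -6.3309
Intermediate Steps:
w(J) = 3*J
L = 536 (L = -4 + (6*(-15))*(3*(-2)) = -4 - 90*(-6) = -4 + 540 = 536)
(-4634 + (16*(-12))*Q)/(S(22, -17) + L) = (-4634 + (16*(-12))*(-6))/(14 + 536) = (-4634 - 192*(-6))/550 = (-4634 + 1152)*(1/550) = -3482*1/550 = -1741/275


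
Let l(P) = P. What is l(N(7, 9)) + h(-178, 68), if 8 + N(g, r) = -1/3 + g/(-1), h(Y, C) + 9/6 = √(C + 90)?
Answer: -101/6 + √158 ≈ -4.2635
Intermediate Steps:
h(Y, C) = -3/2 + √(90 + C) (h(Y, C) = -3/2 + √(C + 90) = -3/2 + √(90 + C))
N(g, r) = -25/3 - g (N(g, r) = -8 + (-1/3 + g/(-1)) = -8 + (-1*⅓ + g*(-1)) = -8 + (-⅓ - g) = -25/3 - g)
l(N(7, 9)) + h(-178, 68) = (-25/3 - 1*7) + (-3/2 + √(90 + 68)) = (-25/3 - 7) + (-3/2 + √158) = -46/3 + (-3/2 + √158) = -101/6 + √158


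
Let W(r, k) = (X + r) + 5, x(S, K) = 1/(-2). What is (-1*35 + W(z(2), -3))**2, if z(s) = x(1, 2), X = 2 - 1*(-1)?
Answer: 3025/4 ≈ 756.25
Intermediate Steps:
X = 3 (X = 2 + 1 = 3)
x(S, K) = -1/2
z(s) = -1/2
W(r, k) = 8 + r (W(r, k) = (3 + r) + 5 = 8 + r)
(-1*35 + W(z(2), -3))**2 = (-1*35 + (8 - 1/2))**2 = (-35 + 15/2)**2 = (-55/2)**2 = 3025/4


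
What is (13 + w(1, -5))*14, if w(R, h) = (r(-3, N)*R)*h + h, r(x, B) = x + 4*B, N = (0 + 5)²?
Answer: -6678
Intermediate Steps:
N = 25 (N = 5² = 25)
w(R, h) = h + 97*R*h (w(R, h) = ((-3 + 4*25)*R)*h + h = ((-3 + 100)*R)*h + h = (97*R)*h + h = 97*R*h + h = h + 97*R*h)
(13 + w(1, -5))*14 = (13 - 5*(1 + 97*1))*14 = (13 - 5*(1 + 97))*14 = (13 - 5*98)*14 = (13 - 490)*14 = -477*14 = -6678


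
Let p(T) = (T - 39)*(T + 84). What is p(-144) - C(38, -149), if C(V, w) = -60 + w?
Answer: 11189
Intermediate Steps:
p(T) = (-39 + T)*(84 + T)
p(-144) - C(38, -149) = (-3276 + (-144)² + 45*(-144)) - (-60 - 149) = (-3276 + 20736 - 6480) - 1*(-209) = 10980 + 209 = 11189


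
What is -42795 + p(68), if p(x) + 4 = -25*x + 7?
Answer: -44492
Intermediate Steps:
p(x) = 3 - 25*x (p(x) = -4 + (-25*x + 7) = -4 + (7 - 25*x) = 3 - 25*x)
-42795 + p(68) = -42795 + (3 - 25*68) = -42795 + (3 - 1700) = -42795 - 1697 = -44492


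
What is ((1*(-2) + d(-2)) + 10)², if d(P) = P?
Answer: 36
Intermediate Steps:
((1*(-2) + d(-2)) + 10)² = ((1*(-2) - 2) + 10)² = ((-2 - 2) + 10)² = (-4 + 10)² = 6² = 36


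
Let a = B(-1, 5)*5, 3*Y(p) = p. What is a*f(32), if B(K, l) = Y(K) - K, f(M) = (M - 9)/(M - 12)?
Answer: 23/6 ≈ 3.8333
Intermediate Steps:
Y(p) = p/3
f(M) = (-9 + M)/(-12 + M)
B(K, l) = -2*K/3 (B(K, l) = K/3 - K = -2*K/3)
a = 10/3 (a = -⅔*(-1)*5 = (⅔)*5 = 10/3 ≈ 3.3333)
a*f(32) = 10*((-9 + 32)/(-12 + 32))/3 = 10*(23/20)/3 = 10*((1/20)*23)/3 = (10/3)*(23/20) = 23/6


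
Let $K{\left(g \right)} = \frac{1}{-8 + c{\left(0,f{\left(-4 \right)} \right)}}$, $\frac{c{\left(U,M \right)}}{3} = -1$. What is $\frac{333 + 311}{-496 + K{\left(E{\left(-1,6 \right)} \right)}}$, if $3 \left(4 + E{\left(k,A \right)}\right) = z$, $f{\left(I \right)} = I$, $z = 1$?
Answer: $- \frac{7084}{5457} \approx -1.2981$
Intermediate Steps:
$E{\left(k,A \right)} = - \frac{11}{3}$ ($E{\left(k,A \right)} = -4 + \frac{1}{3} \cdot 1 = -4 + \frac{1}{3} = - \frac{11}{3}$)
$c{\left(U,M \right)} = -3$ ($c{\left(U,M \right)} = 3 \left(-1\right) = -3$)
$K{\left(g \right)} = - \frac{1}{11}$ ($K{\left(g \right)} = \frac{1}{-8 - 3} = \frac{1}{-11} = - \frac{1}{11}$)
$\frac{333 + 311}{-496 + K{\left(E{\left(-1,6 \right)} \right)}} = \frac{333 + 311}{-496 - \frac{1}{11}} = \frac{644}{- \frac{5457}{11}} = 644 \left(- \frac{11}{5457}\right) = - \frac{7084}{5457}$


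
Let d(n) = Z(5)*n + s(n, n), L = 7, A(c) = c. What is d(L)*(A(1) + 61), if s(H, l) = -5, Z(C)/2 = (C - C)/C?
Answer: -310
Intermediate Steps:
Z(C) = 0 (Z(C) = 2*((C - C)/C) = 2*(0/C) = 2*0 = 0)
d(n) = -5 (d(n) = 0*n - 5 = 0 - 5 = -5)
d(L)*(A(1) + 61) = -5*(1 + 61) = -5*62 = -310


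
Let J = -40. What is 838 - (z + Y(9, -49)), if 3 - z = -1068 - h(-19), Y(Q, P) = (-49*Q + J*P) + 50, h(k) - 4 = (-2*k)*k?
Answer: -1084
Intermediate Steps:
h(k) = 4 - 2*k² (h(k) = 4 + (-2*k)*k = 4 - 2*k²)
Y(Q, P) = 50 - 49*Q - 40*P (Y(Q, P) = (-49*Q - 40*P) + 50 = 50 - 49*Q - 40*P)
z = 353 (z = 3 - (-1068 - (4 - 2*(-19)²)) = 3 - (-1068 - (4 - 2*361)) = 3 - (-1068 - (4 - 722)) = 3 - (-1068 - 1*(-718)) = 3 - (-1068 + 718) = 3 - 1*(-350) = 3 + 350 = 353)
838 - (z + Y(9, -49)) = 838 - (353 + (50 - 49*9 - 40*(-49))) = 838 - (353 + (50 - 441 + 1960)) = 838 - (353 + 1569) = 838 - 1*1922 = 838 - 1922 = -1084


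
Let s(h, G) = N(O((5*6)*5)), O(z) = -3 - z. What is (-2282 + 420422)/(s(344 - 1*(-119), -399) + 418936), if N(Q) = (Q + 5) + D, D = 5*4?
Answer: 104535/104702 ≈ 0.99841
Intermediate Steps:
D = 20
N(Q) = 25 + Q (N(Q) = (Q + 5) + 20 = (5 + Q) + 20 = 25 + Q)
s(h, G) = -128 (s(h, G) = 25 + (-3 - 5*6*5) = 25 + (-3 - 30*5) = 25 + (-3 - 1*150) = 25 + (-3 - 150) = 25 - 153 = -128)
(-2282 + 420422)/(s(344 - 1*(-119), -399) + 418936) = (-2282 + 420422)/(-128 + 418936) = 418140/418808 = 418140*(1/418808) = 104535/104702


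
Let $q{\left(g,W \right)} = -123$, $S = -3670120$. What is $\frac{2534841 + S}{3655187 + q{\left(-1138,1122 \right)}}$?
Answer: $- \frac{1135279}{3655064} \approx -0.3106$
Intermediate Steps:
$\frac{2534841 + S}{3655187 + q{\left(-1138,1122 \right)}} = \frac{2534841 - 3670120}{3655187 - 123} = - \frac{1135279}{3655064}$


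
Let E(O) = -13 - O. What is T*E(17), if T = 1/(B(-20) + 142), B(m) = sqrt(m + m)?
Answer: -1065/5051 + 15*I*sqrt(10)/5051 ≈ -0.21085 + 0.009391*I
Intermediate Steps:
B(m) = sqrt(2)*sqrt(m) (B(m) = sqrt(2*m) = sqrt(2)*sqrt(m))
T = 1/(142 + 2*I*sqrt(10)) (T = 1/(sqrt(2)*sqrt(-20) + 142) = 1/(sqrt(2)*(2*I*sqrt(5)) + 142) = 1/(2*I*sqrt(10) + 142) = 1/(142 + 2*I*sqrt(10)) ≈ 0.0070283 - 0.00031303*I)
T*E(17) = (71/10102 - I*sqrt(10)/10102)*(-13 - 1*17) = (71/10102 - I*sqrt(10)/10102)*(-13 - 17) = (71/10102 - I*sqrt(10)/10102)*(-30) = -1065/5051 + 15*I*sqrt(10)/5051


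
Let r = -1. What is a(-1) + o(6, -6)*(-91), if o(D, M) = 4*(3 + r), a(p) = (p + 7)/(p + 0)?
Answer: -734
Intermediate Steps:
a(p) = (7 + p)/p
o(D, M) = 8 (o(D, M) = 4*(3 - 1) = 4*2 = 8)
a(-1) + o(6, -6)*(-91) = (7 - 1)/(-1) + 8*(-91) = -1*6 - 728 = -6 - 728 = -734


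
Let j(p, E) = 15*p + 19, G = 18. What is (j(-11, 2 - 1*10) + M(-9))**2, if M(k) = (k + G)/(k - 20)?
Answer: 18003049/841 ≈ 21407.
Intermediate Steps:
j(p, E) = 19 + 15*p
M(k) = (18 + k)/(-20 + k) (M(k) = (k + 18)/(k - 20) = (18 + k)/(-20 + k))
(j(-11, 2 - 1*10) + M(-9))**2 = ((19 + 15*(-11)) + (18 - 9)/(-20 - 9))**2 = ((19 - 165) + 9/(-29))**2 = (-146 - 1/29*9)**2 = (-146 - 9/29)**2 = (-4243/29)**2 = 18003049/841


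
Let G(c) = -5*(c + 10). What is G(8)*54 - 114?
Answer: -4974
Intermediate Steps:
G(c) = -50 - 5*c (G(c) = -5*(10 + c) = -50 - 5*c)
G(8)*54 - 114 = (-50 - 5*8)*54 - 114 = (-50 - 40)*54 - 114 = -90*54 - 114 = -4860 - 114 = -4974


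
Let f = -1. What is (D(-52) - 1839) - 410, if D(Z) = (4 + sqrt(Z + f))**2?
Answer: -2286 + 8*I*sqrt(53) ≈ -2286.0 + 58.241*I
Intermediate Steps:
D(Z) = (4 + sqrt(-1 + Z))**2 (D(Z) = (4 + sqrt(Z - 1))**2 = (4 + sqrt(-1 + Z))**2)
(D(-52) - 1839) - 410 = ((4 + sqrt(-1 - 52))**2 - 1839) - 410 = ((4 + sqrt(-53))**2 - 1839) - 410 = ((4 + I*sqrt(53))**2 - 1839) - 410 = (-1839 + (4 + I*sqrt(53))**2) - 410 = -2249 + (4 + I*sqrt(53))**2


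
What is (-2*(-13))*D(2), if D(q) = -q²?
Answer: -104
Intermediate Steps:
(-2*(-13))*D(2) = (-2*(-13))*(-1*2²) = 26*(-1*4) = 26*(-4) = -104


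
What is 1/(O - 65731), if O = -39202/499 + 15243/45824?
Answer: -22866176/1504805400847 ≈ -1.5195e-5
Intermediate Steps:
O = -1788786191/22866176 (O = -39202*1/499 + 15243*(1/45824) = -39202/499 + 15243/45824 = -1788786191/22866176 ≈ -78.229)
1/(O - 65731) = 1/(-1788786191/22866176 - 65731) = 1/(-1504805400847/22866176) = -22866176/1504805400847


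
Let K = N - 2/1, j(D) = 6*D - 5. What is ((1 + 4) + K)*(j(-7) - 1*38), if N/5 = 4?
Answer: -1955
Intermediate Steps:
N = 20 (N = 5*4 = 20)
j(D) = -5 + 6*D
K = 18 (K = 20 - 2/1 = 20 - 2*1 = 20 - 2 = 18)
((1 + 4) + K)*(j(-7) - 1*38) = ((1 + 4) + 18)*((-5 + 6*(-7)) - 1*38) = (5 + 18)*((-5 - 42) - 38) = 23*(-47 - 38) = 23*(-85) = -1955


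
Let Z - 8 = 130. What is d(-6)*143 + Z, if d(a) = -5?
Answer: -577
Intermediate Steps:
Z = 138 (Z = 8 + 130 = 138)
d(-6)*143 + Z = -5*143 + 138 = -715 + 138 = -577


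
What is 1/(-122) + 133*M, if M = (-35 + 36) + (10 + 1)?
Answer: 194711/122 ≈ 1596.0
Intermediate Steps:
M = 12 (M = 1 + 11 = 12)
1/(-122) + 133*M = 1/(-122) + 133*12 = -1/122 + 1596 = 194711/122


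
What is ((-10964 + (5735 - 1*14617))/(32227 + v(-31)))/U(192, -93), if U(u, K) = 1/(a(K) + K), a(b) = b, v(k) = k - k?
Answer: 3691356/32227 ≈ 114.54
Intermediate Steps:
v(k) = 0
U(u, K) = 1/(2*K) (U(u, K) = 1/(K + K) = 1/(2*K))
((-10964 + (5735 - 1*14617))/(32227 + v(-31)))/U(192, -93) = ((-10964 + (5735 - 1*14617))/(32227 + 0))/(((½)/(-93))) = ((-10964 + (5735 - 14617))/32227)/(((½)*(-1/93))) = ((-10964 - 8882)*(1/32227))/(-1/186) = -19846*1/32227*(-186) = -19846/32227*(-186) = 3691356/32227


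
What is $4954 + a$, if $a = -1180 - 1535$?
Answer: $2239$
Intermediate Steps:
$a = -2715$
$4954 + a = 4954 - 2715 = 2239$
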